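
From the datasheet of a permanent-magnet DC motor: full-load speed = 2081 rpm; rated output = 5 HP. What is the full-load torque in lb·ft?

P_out = 5 × 746 = 3730 W
ω = 2π × 2081/60 = 217.9 rad/s
τ = P_out/ω = 3730/217.9 = 17.12 N·m
In lb·ft: 17.12/1.356 = 12.6 lb·ft

12.6 lb·ft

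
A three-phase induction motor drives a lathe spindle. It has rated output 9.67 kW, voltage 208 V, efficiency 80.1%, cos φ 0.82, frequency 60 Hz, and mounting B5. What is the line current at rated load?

40.9 A

P_out = 9.67 kW = 9670 W
P_in = P_out / η = 9670 / 0.801 = 12072 W
I_L = P_in / (√3·V_L·cosφ) = 12072 / (1.732 × 208 × 0.82) = 40.9 A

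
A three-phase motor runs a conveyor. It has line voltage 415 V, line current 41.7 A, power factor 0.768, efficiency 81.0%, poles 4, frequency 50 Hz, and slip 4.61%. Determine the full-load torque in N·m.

P_in = √3·V·I·cosφ = 1.732 × 415 × 41.7 × 0.768 = 23019 W
P_out = η·P_in = 0.81 × 23019 = 18645 W
n_s = 120×50/4 = 1500 rpm; n = 1500×(1−0.0461) = 1431 rpm
ω = 2π×1431/60 = 149.9 rad/s
τ = P_out/ω = 18645/149.9 = 124 N·m

124 N·m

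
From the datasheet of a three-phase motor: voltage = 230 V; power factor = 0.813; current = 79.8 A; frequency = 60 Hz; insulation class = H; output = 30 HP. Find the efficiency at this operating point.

86.6 %

P_out = 30 × 746 = 22380 W
P_in = √3·V_L·I_L·cosφ = 1.732 × 230 × 79.8 × 0.813 = 25845 W
η = P_out / P_in = 22380 / 25845 = 0.866 = 86.6%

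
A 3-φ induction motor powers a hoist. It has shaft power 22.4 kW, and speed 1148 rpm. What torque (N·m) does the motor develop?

186 N·m

ω = 2π × 1148/60 = 120.2 rad/s
τ = P/ω = 22400/120.2 = 186 N·m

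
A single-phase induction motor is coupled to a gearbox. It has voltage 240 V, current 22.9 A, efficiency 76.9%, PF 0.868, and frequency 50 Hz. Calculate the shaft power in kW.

P_in = V·I·cosφ = 240 × 22.9 × 0.868 = 4771 W
P_out = η·P_in = 0.769 × 4771 = 3669 W

3.67 kW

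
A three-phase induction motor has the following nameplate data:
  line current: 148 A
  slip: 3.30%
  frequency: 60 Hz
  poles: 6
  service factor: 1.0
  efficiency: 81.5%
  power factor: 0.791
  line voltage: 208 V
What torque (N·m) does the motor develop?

P_in = √3·V·I·cosφ = 1.732 × 208 × 148 × 0.791 = 42174 W
P_out = η·P_in = 0.815 × 42174 = 34372 W
n_s = 120×60/6 = 1200 rpm; n = 1200×(1−0.033) = 1160 rpm
ω = 2π×1160/60 = 121.5 rad/s
τ = P_out/ω = 34372/121.5 = 283 N·m

283 N·m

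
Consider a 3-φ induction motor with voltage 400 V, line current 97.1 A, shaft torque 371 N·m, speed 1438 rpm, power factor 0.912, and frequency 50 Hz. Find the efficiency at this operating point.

91.1 %

ω = 2π × 1438/60 = 150.6 rad/s; P_out = τω = 371 × 150.6 = 55873 W
P_in = √3·V_L·I_L·cosφ = 1.732 × 400 × 97.1 × 0.912 = 61351 W
η = P_out / P_in = 55873 / 61351 = 0.911 = 91.1%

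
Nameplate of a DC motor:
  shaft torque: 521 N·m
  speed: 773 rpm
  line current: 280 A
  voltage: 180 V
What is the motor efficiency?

83.7 %

ω = 2π × 773/60 = 80.95 rad/s; P_out = τω = 521 × 80.95 = 42175 W
P_in = V·I = 180 × 280 = 50400 W
η = P_out / P_in = 42175 / 50400 = 0.837 = 83.7%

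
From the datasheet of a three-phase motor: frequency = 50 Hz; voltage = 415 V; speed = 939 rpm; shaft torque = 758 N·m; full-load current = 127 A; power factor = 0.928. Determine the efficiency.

ω = 2π × 939/60 = 98.33 rad/s; P_out = τω = 758 × 98.33 = 74534 W
P_in = √3·V_L·I_L·cosφ = 1.732 × 415 × 127 × 0.928 = 84713 W
η = P_out / P_in = 74534 / 84713 = 0.880 = 88.0%

88.0 %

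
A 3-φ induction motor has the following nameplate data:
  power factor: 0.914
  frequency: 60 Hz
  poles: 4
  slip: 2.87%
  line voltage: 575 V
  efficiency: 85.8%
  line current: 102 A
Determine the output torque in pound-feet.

P_in = √3·V·I·cosφ = 1.732 × 575 × 102 × 0.914 = 92846 W
P_out = η·P_in = 0.858 × 92846 = 79662 W
n_s = 120×60/4 = 1800 rpm; n = 1800×(1−0.0287) = 1748 rpm
ω = 2π×1748/60 = 183.1 rad/s
τ = P_out/ω = 79662/183.1 = 435.1 N·m
In lb·ft: 435.1/1.356 = 321 lb·ft

321 lb·ft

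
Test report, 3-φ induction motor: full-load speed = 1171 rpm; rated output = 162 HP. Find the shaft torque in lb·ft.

P_out = 162 × 746 = 120852 W
ω = 2π × 1171/60 = 122.6 rad/s
τ = P_out/ω = 120852/122.6 = 985.7 N·m
In lb·ft: 985.7/1.356 = 727 lb·ft

727 lb·ft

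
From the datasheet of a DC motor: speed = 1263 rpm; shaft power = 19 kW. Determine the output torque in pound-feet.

106 lb·ft

ω = 2π × 1263/60 = 132.3 rad/s
τ = P/ω = 19000/132.3 = 143.6 N·m
In lb·ft: 143.6/1.356 = 106 lb·ft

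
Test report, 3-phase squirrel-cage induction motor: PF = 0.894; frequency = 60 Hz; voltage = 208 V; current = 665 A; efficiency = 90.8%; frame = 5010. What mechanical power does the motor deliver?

P_in = √3·V·I·cosφ = 1.732 × 208 × 665 × 0.894 = 214176 W
P_out = η·P_in = 0.908 × 214176 = 194472 W

194 kW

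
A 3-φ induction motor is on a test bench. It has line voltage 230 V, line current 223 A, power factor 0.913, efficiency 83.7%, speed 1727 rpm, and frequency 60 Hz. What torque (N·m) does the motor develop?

P_in = √3·V·I·cosφ = 1.732 × 230 × 223 × 0.913 = 81106 W
P_out = η·P_in = 0.837 × 81106 = 67886 W
n = 1727 rpm
ω = 2π×1727/60 = 180.9 rad/s
τ = P_out/ω = 67886/180.9 = 375 N·m

375 N·m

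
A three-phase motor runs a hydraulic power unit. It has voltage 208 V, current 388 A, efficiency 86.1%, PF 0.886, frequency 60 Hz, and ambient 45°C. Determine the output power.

P_in = √3·V·I·cosφ = 1.732 × 208 × 388 × 0.886 = 123844 W
P_out = η·P_in = 0.861 × 123844 = 106630 W

107 kW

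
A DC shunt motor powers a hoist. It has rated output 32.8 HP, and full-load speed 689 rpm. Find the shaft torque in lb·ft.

P_out = 32.8 × 746 = 24469 W
ω = 2π × 689/60 = 72.15 rad/s
τ = P_out/ω = 24469/72.15 = 339.1 N·m
In lb·ft: 339.1/1.356 = 250 lb·ft

250 lb·ft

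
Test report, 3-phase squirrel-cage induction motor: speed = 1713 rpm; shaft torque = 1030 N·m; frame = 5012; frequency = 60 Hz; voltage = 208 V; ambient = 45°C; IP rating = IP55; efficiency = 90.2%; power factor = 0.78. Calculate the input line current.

ω = 2π×1713/60 = 179.4 rad/s; P_out = τω = 1030 × 179.4 = 184782 W
P_in = P_out / η = 184782 / 0.902 = 204858 W
I_L = P_in / (√3·V_L·cosφ) = 204858 / (1.732 × 208 × 0.78) = 729 A

729 A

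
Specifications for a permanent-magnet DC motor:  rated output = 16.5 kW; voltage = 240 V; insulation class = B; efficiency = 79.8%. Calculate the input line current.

86.2 A

P_out = 16.5 kW = 16500 W
P_in = P_out / η = 16500 / 0.798 = 20677 W
I = P_in / V = 20677 / 240 = 86.2 A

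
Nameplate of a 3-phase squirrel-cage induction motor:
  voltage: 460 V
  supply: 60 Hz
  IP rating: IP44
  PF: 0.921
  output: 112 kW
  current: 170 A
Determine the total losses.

12.7 kW

P_in = √3·V·I·cosφ = 1.732×460×170×0.921 = 124742 W
P_out = 112000 W
Losses = P_in − P_out = 124742 − 112000 = 12742 W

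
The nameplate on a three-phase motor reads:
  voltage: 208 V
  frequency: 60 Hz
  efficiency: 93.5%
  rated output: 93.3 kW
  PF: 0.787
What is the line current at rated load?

352 A

P_out = 93.3 kW = 93300 W
P_in = P_out / η = 93300 / 0.935 = 99786 W
I_L = P_in / (√3·V_L·cosφ) = 99786 / (1.732 × 208 × 0.787) = 352 A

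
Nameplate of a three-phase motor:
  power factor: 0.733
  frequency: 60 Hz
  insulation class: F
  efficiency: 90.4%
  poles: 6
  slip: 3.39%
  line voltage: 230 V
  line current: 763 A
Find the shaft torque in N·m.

P_in = √3·V·I·cosφ = 1.732 × 230 × 763 × 0.733 = 222794 W
P_out = η·P_in = 0.904 × 222794 = 201406 W
n_s = 120×60/6 = 1200 rpm; n = 1200×(1−0.0339) = 1159 rpm
ω = 2π×1159/60 = 121.4 rad/s
τ = P_out/ω = 201406/121.4 = 1660 N·m

1660 N·m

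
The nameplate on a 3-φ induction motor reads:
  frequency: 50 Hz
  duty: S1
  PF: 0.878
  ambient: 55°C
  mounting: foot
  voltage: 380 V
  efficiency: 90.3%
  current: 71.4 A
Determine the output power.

37.3 kW

P_in = √3·V·I·cosφ = 1.732 × 380 × 71.4 × 0.878 = 41260 W
P_out = η·P_in = 0.903 × 41260 = 37258 W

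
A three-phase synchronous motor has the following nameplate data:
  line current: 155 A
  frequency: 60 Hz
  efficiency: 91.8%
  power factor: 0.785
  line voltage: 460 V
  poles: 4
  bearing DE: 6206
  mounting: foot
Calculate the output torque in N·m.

472 N·m

P_in = √3·V·I·cosφ = 1.732 × 460 × 155 × 0.785 = 96941 W
P_out = η·P_in = 0.918 × 96941 = 88992 W
n = n_s = 120×60/4 = 1800 rpm (synchronous)
ω = 2π×1800/60 = 188.5 rad/s
τ = P_out/ω = 88992/188.5 = 472 N·m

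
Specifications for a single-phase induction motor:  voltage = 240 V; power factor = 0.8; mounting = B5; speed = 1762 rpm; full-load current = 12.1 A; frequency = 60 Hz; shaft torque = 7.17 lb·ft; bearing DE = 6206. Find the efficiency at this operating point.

τ = 7.17 lb·ft × 1.356 = 9.723 N·m
ω = 2π × 1762/60 = 184.5 rad/s; P_out = τω = 9.723 × 184.5 = 1794 W
P_in = V·I·cosφ = 240 × 12.1 × 0.8 = 2323 W
η = P_out / P_in = 1794 / 2323 = 0.772 = 77.2%

77.2 %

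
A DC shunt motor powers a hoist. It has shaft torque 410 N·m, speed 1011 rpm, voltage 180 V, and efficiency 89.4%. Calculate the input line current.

ω = 2π×1011/60 = 105.9 rad/s; P_out = τω = 410 × 105.9 = 43419 W
P_in = P_out / η = 43419 / 0.894 = 48567 W
I = P_in / V = 48567 / 180 = 270 A

270 A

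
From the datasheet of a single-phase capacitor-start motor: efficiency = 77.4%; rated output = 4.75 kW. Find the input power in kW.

6.14 kW

P_out = 4750 W
P_in = P_out/η = 4750/0.774 = 6137 W = 6.14 kW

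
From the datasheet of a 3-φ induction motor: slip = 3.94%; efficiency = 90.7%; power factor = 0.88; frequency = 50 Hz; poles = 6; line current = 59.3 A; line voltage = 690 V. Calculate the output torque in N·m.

562 N·m

P_in = √3·V·I·cosφ = 1.732 × 690 × 59.3 × 0.88 = 62364 W
P_out = η·P_in = 0.907 × 62364 = 56564 W
n_s = 120×50/6 = 1000 rpm; n = 1000×(1−0.0394) = 961 rpm
ω = 2π×961/60 = 100.6 rad/s
τ = P_out/ω = 56564/100.6 = 562 N·m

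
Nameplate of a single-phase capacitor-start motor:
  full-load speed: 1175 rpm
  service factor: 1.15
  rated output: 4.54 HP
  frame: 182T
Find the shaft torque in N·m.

27.5 N·m

P_out = 4.54 × 746 = 3387 W
ω = 2π × 1175/60 = 123 rad/s
τ = P_out/ω = 3387/123 = 27.5 N·m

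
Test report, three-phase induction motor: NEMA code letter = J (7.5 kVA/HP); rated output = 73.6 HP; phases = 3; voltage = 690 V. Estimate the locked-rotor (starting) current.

462 A

S_LR = 7.5 × 73.6 = 552 kVA
I_LR = S_LR/(√3·V_L) = 552000/(1.732×690) = 462 A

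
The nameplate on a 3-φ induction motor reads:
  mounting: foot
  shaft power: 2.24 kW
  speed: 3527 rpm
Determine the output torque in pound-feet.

ω = 2π × 3527/60 = 369.3 rad/s
τ = P/ω = 2240/369.3 = 6.066 N·m
In lb·ft: 6.066/1.356 = 4.47 lb·ft

4.47 lb·ft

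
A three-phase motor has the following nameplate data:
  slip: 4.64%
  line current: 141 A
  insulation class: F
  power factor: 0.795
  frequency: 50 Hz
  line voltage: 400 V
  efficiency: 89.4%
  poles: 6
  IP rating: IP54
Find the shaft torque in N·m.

695 N·m

P_in = √3·V·I·cosφ = 1.732 × 400 × 141 × 0.795 = 77659 W
P_out = η·P_in = 0.894 × 77659 = 69427 W
n_s = 120×50/6 = 1000 rpm; n = 1000×(1−0.0464) = 954 rpm
ω = 2π×954/60 = 99.9 rad/s
τ = P_out/ω = 69427/99.9 = 695 N·m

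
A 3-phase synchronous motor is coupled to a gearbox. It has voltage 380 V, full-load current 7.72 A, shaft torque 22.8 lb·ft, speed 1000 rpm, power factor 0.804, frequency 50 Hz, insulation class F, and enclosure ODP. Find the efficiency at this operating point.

79.2 %

τ = 22.8 lb·ft × 1.356 = 30.92 N·m
ω = 2π × 1000/60 = 104.7 rad/s; P_out = τω = 30.92 × 104.7 = 3237 W
P_in = √3·V_L·I_L·cosφ = 1.732 × 380 × 7.72 × 0.804 = 4085 W
η = P_out / P_in = 3237 / 4085 = 0.792 = 79.2%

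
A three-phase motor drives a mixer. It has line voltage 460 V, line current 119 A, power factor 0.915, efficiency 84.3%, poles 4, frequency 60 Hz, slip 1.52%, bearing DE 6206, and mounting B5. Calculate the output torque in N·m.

394 N·m

P_in = √3·V·I·cosφ = 1.732 × 460 × 119 × 0.915 = 86751 W
P_out = η·P_in = 0.843 × 86751 = 73131 W
n_s = 120×60/4 = 1800 rpm; n = 1800×(1−0.0152) = 1773 rpm
ω = 2π×1773/60 = 185.7 rad/s
τ = P_out/ω = 73131/185.7 = 394 N·m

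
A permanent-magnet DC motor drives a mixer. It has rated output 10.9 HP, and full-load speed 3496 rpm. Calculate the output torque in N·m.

P_out = 10.9 × 746 = 8131 W
ω = 2π × 3496/60 = 366.1 rad/s
τ = P_out/ω = 8131/366.1 = 22.2 N·m

22.2 N·m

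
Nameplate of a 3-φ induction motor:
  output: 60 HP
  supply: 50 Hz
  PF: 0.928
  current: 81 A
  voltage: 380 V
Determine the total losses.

4710 W

P_in = √3·V·I·cosφ = 1.732×380×81×0.928 = 49473 W
P_out = 60×746 = 44760 W
Losses = P_in − P_out = 49473 − 44760 = 4713 W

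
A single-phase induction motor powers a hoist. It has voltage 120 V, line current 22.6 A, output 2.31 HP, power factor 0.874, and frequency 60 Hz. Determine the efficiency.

P_out = 2.31 × 746 = 1723 W
P_in = V·I·cosφ = 120 × 22.6 × 0.874 = 2370 W
η = P_out / P_in = 1723 / 2370 = 0.727 = 72.7%

72.7 %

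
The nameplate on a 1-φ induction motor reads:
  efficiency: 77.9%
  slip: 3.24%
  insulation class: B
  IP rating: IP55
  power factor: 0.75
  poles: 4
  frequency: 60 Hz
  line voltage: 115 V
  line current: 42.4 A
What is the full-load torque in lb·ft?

11.5 lb·ft

P_in = V·I·cosφ = 115 × 42.4 × 0.75 = 3657 W
P_out = η·P_in = 0.779 × 3657 = 2849 W
n_s = 120×60/4 = 1800 rpm; n = 1800×(1−0.0324) = 1742 rpm
ω = 2π×1742/60 = 182.4 rad/s
τ = P_out/ω = 2849/182.4 = 15.62 N·m
In lb·ft: 15.62/1.356 = 11.5 lb·ft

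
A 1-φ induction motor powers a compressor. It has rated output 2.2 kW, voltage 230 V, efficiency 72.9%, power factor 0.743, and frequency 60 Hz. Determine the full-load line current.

P_out = 2.2 kW = 2200 W
P_in = P_out / η = 2200 / 0.729 = 3018 W
I = P_in / (V·cosφ) = 3018 / (230 × 0.743) = 17.7 A

17.7 A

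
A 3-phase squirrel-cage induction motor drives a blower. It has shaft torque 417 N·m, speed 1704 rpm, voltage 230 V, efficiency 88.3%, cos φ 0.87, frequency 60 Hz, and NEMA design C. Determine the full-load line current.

ω = 2π×1704/60 = 178.4 rad/s; P_out = τω = 417 × 178.4 = 74393 W
P_in = P_out / η = 74393 / 0.883 = 84250 W
I_L = P_in / (√3·V_L·cosφ) = 84250 / (1.732 × 230 × 0.87) = 243 A

243 A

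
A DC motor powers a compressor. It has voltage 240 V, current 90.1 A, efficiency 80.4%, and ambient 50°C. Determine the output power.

17.4 kW

P_in = V·I = 240 × 90.1 = 21624 W
P_out = η·P_in = 0.804 × 21624 = 17386 W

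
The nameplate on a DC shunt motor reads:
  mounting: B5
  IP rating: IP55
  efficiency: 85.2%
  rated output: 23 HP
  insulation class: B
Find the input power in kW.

P_out = 23 × 746 = 17158 W
P_in = P_out/η = 17158/0.852 = 20138 W = 20.1 kW

20.1 kW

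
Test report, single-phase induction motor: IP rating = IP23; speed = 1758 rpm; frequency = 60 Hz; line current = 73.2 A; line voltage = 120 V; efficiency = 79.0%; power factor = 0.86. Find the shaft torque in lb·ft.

23.9 lb·ft

P_in = V·I·cosφ = 120 × 73.2 × 0.86 = 7554 W
P_out = η·P_in = 0.79 × 7554 = 5968 W
n = 1758 rpm
ω = 2π×1758/60 = 184.1 rad/s
τ = P_out/ω = 5968/184.1 = 32.42 N·m
In lb·ft: 32.42/1.356 = 23.9 lb·ft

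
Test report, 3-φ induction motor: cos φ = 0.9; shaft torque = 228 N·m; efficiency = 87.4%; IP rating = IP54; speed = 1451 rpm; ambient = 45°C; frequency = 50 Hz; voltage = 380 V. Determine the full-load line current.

66.9 A

ω = 2π×1451/60 = 151.9 rad/s; P_out = τω = 228 × 151.9 = 34633 W
P_in = P_out / η = 34633 / 0.874 = 39626 W
I_L = P_in / (√3·V_L·cosφ) = 39626 / (1.732 × 380 × 0.9) = 66.9 A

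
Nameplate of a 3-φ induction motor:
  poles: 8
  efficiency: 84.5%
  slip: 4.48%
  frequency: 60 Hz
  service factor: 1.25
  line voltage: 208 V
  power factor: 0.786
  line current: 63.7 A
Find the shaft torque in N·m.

P_in = √3·V·I·cosφ = 1.732 × 208 × 63.7 × 0.786 = 18037 W
P_out = η·P_in = 0.845 × 18037 = 15241 W
n_s = 120×60/8 = 900 rpm; n = 900×(1−0.0448) = 860 rpm
ω = 2π×860/60 = 90.06 rad/s
τ = P_out/ω = 15241/90.06 = 169 N·m

169 N·m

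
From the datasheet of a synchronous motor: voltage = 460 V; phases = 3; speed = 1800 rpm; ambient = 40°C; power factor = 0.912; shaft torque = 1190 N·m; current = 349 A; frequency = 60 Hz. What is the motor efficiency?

88.5 %

ω = 2π × 1800/60 = 188.5 rad/s; P_out = τω = 1190 × 188.5 = 224315 W
P_in = √3·V_L·I_L·cosφ = 1.732 × 460 × 349 × 0.912 = 253586 W
η = P_out / P_in = 224315 / 253586 = 0.885 = 88.5%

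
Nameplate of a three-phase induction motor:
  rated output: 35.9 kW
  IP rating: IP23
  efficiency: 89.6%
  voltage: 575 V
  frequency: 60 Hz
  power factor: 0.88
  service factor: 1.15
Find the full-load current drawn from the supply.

P_out = 35.9 kW = 35900 W
P_in = P_out / η = 35900 / 0.896 = 40067 W
I_L = P_in / (√3·V_L·cosφ) = 40067 / (1.732 × 575 × 0.88) = 45.7 A

45.7 A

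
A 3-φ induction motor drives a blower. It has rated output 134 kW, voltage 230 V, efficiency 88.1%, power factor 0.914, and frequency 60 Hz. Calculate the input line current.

418 A

P_out = 134 kW = 134000 W
P_in = P_out / η = 134000 / 0.881 = 152100 W
I_L = P_in / (√3·V_L·cosφ) = 152100 / (1.732 × 230 × 0.914) = 418 A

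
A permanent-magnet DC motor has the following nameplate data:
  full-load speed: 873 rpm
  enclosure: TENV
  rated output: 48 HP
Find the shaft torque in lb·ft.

289 lb·ft

P_out = 48 × 746 = 35808 W
ω = 2π × 873/60 = 91.42 rad/s
τ = P_out/ω = 35808/91.42 = 391.7 N·m
In lb·ft: 391.7/1.356 = 289 lb·ft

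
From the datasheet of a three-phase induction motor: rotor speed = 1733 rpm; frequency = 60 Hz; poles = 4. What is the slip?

3.72 %

n_s = 120f/p = 120×60/4 = 1800 rpm
s = (n_s − n)/n_s = (1800 − 1733)/1800 = 0.0372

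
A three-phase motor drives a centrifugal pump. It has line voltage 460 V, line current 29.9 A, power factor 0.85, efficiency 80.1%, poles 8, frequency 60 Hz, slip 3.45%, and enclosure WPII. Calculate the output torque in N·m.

P_in = √3·V·I·cosφ = 1.732 × 460 × 29.9 × 0.85 = 20249 W
P_out = η·P_in = 0.801 × 20249 = 16219 W
n_s = 120×60/8 = 900 rpm; n = 900×(1−0.0345) = 869 rpm
ω = 2π×869/60 = 91 rad/s
τ = P_out/ω = 16219/91 = 178 N·m

178 N·m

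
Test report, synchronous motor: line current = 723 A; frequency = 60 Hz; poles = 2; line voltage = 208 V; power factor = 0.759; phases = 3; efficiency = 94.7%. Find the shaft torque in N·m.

P_in = √3·V·I·cosφ = 1.732 × 208 × 723 × 0.759 = 197693 W
P_out = η·P_in = 0.947 × 197693 = 187215 W
n = n_s = 120×60/2 = 3600 rpm (synchronous)
ω = 2π×3600/60 = 377 rad/s
τ = P_out/ω = 187215/377 = 497 N·m

497 N·m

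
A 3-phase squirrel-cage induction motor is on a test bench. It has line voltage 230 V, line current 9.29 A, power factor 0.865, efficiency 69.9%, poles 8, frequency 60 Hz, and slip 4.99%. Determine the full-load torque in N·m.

25 N·m

P_in = √3·V·I·cosφ = 1.732 × 230 × 9.29 × 0.865 = 3201 W
P_out = η·P_in = 0.699 × 3201 = 2237 W
n_s = 120×60/8 = 900 rpm; n = 900×(1−0.0499) = 855 rpm
ω = 2π×855/60 = 89.54 rad/s
τ = P_out/ω = 2237/89.54 = 25 N·m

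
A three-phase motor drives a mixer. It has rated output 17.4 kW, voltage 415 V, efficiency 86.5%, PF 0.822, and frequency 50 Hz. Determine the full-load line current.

34 A

P_out = 17.4 kW = 17400 W
P_in = P_out / η = 17400 / 0.865 = 20116 W
I_L = P_in / (√3·V_L·cosφ) = 20116 / (1.732 × 415 × 0.822) = 34 A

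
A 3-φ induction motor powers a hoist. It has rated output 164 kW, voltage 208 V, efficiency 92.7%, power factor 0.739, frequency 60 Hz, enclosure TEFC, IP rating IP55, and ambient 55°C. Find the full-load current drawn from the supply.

P_out = 164 kW = 164000 W
P_in = P_out / η = 164000 / 0.927 = 176915 W
I_L = P_in / (√3·V_L·cosφ) = 176915 / (1.732 × 208 × 0.739) = 665 A

665 A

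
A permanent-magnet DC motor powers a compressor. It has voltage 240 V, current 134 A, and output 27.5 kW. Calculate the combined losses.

P_in = V·I = 240×134 = 32160 W
P_out = 27500 W
Losses = P_in − P_out = 32160 − 27500 = 4660 W

4.66 kW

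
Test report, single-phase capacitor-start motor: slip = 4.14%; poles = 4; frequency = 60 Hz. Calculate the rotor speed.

n_s = 120f/p = 120×60/4 = 1800 rpm
n = n_s(1 − s) = 1800 × (1 − 0.0414) = 1725 rpm

1725 rpm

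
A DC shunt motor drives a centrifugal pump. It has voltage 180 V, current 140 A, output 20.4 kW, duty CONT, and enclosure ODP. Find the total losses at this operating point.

4.8 kW

P_in = V·I = 180×140 = 25200 W
P_out = 20400 W
Losses = P_in − P_out = 25200 − 20400 = 4800 W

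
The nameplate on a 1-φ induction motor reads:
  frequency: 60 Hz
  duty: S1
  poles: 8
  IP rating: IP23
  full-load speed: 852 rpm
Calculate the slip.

n_s = 120f/p = 120×60/8 = 900 rpm
s = (n_s − n)/n_s = (900 − 852)/900 = 0.0533

5.33 %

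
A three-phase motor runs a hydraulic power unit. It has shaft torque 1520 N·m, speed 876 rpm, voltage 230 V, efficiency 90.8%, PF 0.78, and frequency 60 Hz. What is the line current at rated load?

ω = 2π×876/60 = 91.73 rad/s; P_out = τω = 1520 × 91.73 = 139430 W
P_in = P_out / η = 139430 / 0.908 = 153557 W
I_L = P_in / (√3·V_L·cosφ) = 153557 / (1.732 × 230 × 0.78) = 494 A

494 A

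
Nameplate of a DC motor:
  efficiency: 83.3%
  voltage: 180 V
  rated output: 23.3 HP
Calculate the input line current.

116 A

P_out = 23.3 × 746 = 17382 W
P_in = P_out / η = 17382 / 0.833 = 20867 W
I = P_in / V = 20867 / 180 = 116 A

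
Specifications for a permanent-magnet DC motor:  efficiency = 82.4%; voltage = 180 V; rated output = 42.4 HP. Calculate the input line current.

213 A

P_out = 42.4 × 746 = 31630 W
P_in = P_out / η = 31630 / 0.824 = 38386 W
I = P_in / V = 38386 / 180 = 213 A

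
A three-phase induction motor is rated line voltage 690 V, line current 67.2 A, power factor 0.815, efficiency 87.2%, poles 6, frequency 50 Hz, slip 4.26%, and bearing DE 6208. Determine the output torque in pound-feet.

P_in = √3·V·I·cosφ = 1.732 × 690 × 67.2 × 0.815 = 65452 W
P_out = η·P_in = 0.872 × 65452 = 57074 W
n_s = 120×50/6 = 1000 rpm; n = 1000×(1−0.0426) = 957 rpm
ω = 2π×957/60 = 100.2 rad/s
τ = P_out/ω = 57074/100.2 = 569.6 N·m
In lb·ft: 569.6/1.356 = 420 lb·ft

420 lb·ft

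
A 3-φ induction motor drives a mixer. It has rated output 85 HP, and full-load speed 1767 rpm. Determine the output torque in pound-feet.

P_out = 85 × 746 = 63410 W
ω = 2π × 1767/60 = 185 rad/s
τ = P_out/ω = 63410/185 = 342.8 N·m
In lb·ft: 342.8/1.356 = 253 lb·ft

253 lb·ft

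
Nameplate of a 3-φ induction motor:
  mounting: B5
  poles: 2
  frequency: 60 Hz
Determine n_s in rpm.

n_s = 120f/p = 120×60/2 = 3600 rpm

3600 rpm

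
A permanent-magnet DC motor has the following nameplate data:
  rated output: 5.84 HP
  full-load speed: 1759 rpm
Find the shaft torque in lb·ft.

P_out = 5.84 × 746 = 4357 W
ω = 2π × 1759/60 = 184.2 rad/s
τ = P_out/ω = 4357/184.2 = 23.65 N·m
In lb·ft: 23.65/1.356 = 17.4 lb·ft

17.4 lb·ft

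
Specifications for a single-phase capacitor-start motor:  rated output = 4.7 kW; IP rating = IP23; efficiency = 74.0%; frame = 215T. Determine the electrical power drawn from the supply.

6.35 kW

P_out = 4700 W
P_in = P_out/η = 4700/0.74 = 6351 W = 6.35 kW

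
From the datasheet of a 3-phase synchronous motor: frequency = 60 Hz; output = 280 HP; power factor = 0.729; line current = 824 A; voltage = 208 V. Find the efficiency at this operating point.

96.5 %

P_out = 280 × 746 = 208880 W
P_in = √3·V_L·I_L·cosφ = 1.732 × 208 × 824 × 0.729 = 216404 W
η = P_out / P_in = 208880 / 216404 = 0.965 = 96.5%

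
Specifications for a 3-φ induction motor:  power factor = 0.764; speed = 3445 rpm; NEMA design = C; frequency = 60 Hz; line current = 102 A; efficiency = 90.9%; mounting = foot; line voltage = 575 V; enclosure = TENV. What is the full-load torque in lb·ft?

P_in = √3·V·I·cosφ = 1.732 × 575 × 102 × 0.764 = 77608 W
P_out = η·P_in = 0.909 × 77608 = 70546 W
n = 3445 rpm
ω = 2π×3445/60 = 360.8 rad/s
τ = P_out/ω = 70546/360.8 = 195.5 N·m
In lb·ft: 195.5/1.356 = 144 lb·ft

144 lb·ft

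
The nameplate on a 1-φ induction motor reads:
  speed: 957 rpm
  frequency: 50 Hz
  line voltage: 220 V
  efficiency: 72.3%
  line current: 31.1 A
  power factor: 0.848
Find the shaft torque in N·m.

41.9 N·m

P_in = V·I·cosφ = 220 × 31.1 × 0.848 = 5802 W
P_out = η·P_in = 0.723 × 5802 = 4195 W
n = 957 rpm
ω = 2π×957/60 = 100.2 rad/s
τ = P_out/ω = 4195/100.2 = 41.9 N·m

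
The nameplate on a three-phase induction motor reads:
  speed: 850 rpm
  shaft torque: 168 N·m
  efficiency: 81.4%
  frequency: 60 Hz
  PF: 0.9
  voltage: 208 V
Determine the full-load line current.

56.7 A

ω = 2π×850/60 = 89.01 rad/s; P_out = τω = 168 × 89.01 = 14954 W
P_in = P_out / η = 14954 / 0.814 = 18371 W
I_L = P_in / (√3·V_L·cosφ) = 18371 / (1.732 × 208 × 0.9) = 56.7 A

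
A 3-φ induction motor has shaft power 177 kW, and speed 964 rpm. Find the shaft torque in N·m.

ω = 2π × 964/60 = 100.9 rad/s
τ = P/ω = 177000/100.9 = 1750 N·m

1750 N·m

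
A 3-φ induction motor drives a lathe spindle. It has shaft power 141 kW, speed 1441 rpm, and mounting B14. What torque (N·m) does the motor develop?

934 N·m

ω = 2π × 1441/60 = 150.9 rad/s
τ = P/ω = 141000/150.9 = 934 N·m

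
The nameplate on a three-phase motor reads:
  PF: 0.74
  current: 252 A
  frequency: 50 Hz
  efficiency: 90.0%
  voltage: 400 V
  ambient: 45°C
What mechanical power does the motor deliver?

116 kW

P_in = √3·V·I·cosφ = 1.732 × 400 × 252 × 0.74 = 129193 W
P_out = η·P_in = 0.9 × 129193 = 116274 W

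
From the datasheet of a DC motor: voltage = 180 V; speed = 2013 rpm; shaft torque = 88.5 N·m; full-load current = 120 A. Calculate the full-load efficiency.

ω = 2π × 2013/60 = 210.8 rad/s; P_out = τω = 88.5 × 210.8 = 18656 W
P_in = V·I = 180 × 120 = 21600 W
η = P_out / P_in = 18656 / 21600 = 0.864 = 86.4%

86.4 %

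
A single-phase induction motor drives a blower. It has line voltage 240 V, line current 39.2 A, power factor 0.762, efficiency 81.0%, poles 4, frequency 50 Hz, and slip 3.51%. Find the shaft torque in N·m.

P_in = V·I·cosφ = 240 × 39.2 × 0.762 = 7169 W
P_out = η·P_in = 0.81 × 7169 = 5807 W
n_s = 120×50/4 = 1500 rpm; n = 1500×(1−0.0351) = 1447 rpm
ω = 2π×1447/60 = 151.5 rad/s
τ = P_out/ω = 5807/151.5 = 38.3 N·m

38.3 N·m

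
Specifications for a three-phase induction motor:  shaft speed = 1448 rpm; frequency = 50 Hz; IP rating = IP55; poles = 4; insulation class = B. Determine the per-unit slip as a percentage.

3.5 %

n_s = 120f/p = 120×50/4 = 1500 rpm
s = (n_s − n)/n_s = (1500 − 1448)/1500 = 0.0347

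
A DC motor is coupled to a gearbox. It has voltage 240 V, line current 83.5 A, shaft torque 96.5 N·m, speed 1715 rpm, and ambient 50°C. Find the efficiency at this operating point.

ω = 2π × 1715/60 = 179.6 rad/s; P_out = τω = 96.5 × 179.6 = 17331 W
P_in = V·I = 240 × 83.5 = 20040 W
η = P_out / P_in = 17331 / 20040 = 0.865 = 86.5%

86.5 %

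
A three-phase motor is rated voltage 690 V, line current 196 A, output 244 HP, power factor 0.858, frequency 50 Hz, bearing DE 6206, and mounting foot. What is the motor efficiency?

90.6 %

P_out = 244 × 746 = 182024 W
P_in = √3·V_L·I_L·cosφ = 1.732 × 690 × 196 × 0.858 = 200974 W
η = P_out / P_in = 182024 / 200974 = 0.906 = 90.6%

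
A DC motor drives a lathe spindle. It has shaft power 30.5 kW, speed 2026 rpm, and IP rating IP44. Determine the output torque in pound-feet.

106 lb·ft

ω = 2π × 2026/60 = 212.2 rad/s
τ = P/ω = 30500/212.2 = 143.7 N·m
In lb·ft: 143.7/1.356 = 106 lb·ft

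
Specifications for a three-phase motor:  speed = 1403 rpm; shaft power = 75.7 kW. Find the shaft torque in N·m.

ω = 2π × 1403/60 = 146.9 rad/s
τ = P/ω = 75700/146.9 = 515 N·m

515 N·m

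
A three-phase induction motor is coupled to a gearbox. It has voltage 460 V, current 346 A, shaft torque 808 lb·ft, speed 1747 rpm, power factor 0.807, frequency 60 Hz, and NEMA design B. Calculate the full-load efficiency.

90.1 %

τ = 808 lb·ft × 1.356 = 1096 N·m
ω = 2π × 1747/60 = 182.9 rad/s; P_out = τω = 1096 × 182.9 = 200458 W
P_in = √3·V_L·I_L·cosφ = 1.732 × 460 × 346 × 0.807 = 222462 W
η = P_out / P_in = 200458 / 222462 = 0.901 = 90.1%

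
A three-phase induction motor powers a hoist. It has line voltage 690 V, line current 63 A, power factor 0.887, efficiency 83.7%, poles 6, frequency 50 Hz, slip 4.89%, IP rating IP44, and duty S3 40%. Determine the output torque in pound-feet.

P_in = √3·V·I·cosφ = 1.732 × 690 × 63 × 0.887 = 66782 W
P_out = η·P_in = 0.837 × 66782 = 55897 W
n_s = 120×50/6 = 1000 rpm; n = 1000×(1−0.0489) = 951 rpm
ω = 2π×951/60 = 99.59 rad/s
τ = P_out/ω = 55897/99.59 = 561.3 N·m
In lb·ft: 561.3/1.356 = 414 lb·ft

414 lb·ft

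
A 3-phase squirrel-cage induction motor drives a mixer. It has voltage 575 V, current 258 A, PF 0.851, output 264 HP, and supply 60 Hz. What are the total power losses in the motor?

21.7 kW

P_in = √3·V·I·cosφ = 1.732×575×258×0.851 = 218658 W
P_out = 264×746 = 196944 W
Losses = P_in − P_out = 218658 − 196944 = 21714 W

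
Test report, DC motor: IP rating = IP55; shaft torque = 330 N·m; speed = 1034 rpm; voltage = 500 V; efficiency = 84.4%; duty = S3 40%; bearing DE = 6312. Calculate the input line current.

ω = 2π×1034/60 = 108.3 rad/s; P_out = τω = 330 × 108.3 = 35739 W
P_in = P_out / η = 35739 / 0.844 = 42345 W
I = P_in / V = 42345 / 500 = 84.7 A

84.7 A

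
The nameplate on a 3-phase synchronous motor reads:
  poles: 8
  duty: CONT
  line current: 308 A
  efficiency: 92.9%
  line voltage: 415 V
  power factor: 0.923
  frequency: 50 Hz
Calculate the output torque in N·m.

P_in = √3·V·I·cosφ = 1.732 × 415 × 308 × 0.923 = 204338 W
P_out = η·P_in = 0.929 × 204338 = 189830 W
n = n_s = 120×50/8 = 750 rpm (synchronous)
ω = 2π×750/60 = 78.54 rad/s
τ = P_out/ω = 189830/78.54 = 2420 N·m

2420 N·m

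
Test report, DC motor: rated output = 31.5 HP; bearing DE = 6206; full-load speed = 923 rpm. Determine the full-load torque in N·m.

243 N·m

P_out = 31.5 × 746 = 23499 W
ω = 2π × 923/60 = 96.66 rad/s
τ = P_out/ω = 23499/96.66 = 243 N·m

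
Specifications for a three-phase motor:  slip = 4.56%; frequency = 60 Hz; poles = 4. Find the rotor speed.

1718 rpm

n_s = 120f/p = 120×60/4 = 1800 rpm
n = n_s(1 − s) = 1800 × (1 − 0.0456) = 1718 rpm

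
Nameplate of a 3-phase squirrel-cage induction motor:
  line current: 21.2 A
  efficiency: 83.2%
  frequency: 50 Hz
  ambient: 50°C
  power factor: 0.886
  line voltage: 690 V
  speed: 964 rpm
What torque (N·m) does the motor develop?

185 N·m

P_in = √3·V·I·cosφ = 1.732 × 690 × 21.2 × 0.886 = 22447 W
P_out = η·P_in = 0.832 × 22447 = 18676 W
n = 964 rpm
ω = 2π×964/60 = 100.9 rad/s
τ = P_out/ω = 18676/100.9 = 185 N·m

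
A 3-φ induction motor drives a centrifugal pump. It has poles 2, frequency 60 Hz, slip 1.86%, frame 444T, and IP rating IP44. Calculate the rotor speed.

n_s = 120f/p = 120×60/2 = 3600 rpm
n = n_s(1 − s) = 3600 × (1 − 0.0186) = 3533 rpm

3533 rpm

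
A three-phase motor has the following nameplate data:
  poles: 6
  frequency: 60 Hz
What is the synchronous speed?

n_s = 120f/p = 120×60/6 = 1200 rpm

1200 rpm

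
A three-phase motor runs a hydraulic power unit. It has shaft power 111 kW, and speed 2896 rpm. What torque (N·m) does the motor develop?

366 N·m

ω = 2π × 2896/60 = 303.3 rad/s
τ = P/ω = 111000/303.3 = 366 N·m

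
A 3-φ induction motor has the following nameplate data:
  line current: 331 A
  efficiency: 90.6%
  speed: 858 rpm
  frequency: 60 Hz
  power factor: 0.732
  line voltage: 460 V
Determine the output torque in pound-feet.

P_in = √3·V·I·cosφ = 1.732 × 460 × 331 × 0.732 = 193039 W
P_out = η·P_in = 0.906 × 193039 = 174893 W
n = 858 rpm
ω = 2π×858/60 = 89.85 rad/s
τ = P_out/ω = 174893/89.85 = 1946 N·m
In lb·ft: 1946/1.356 = 1440 lb·ft

1440 lb·ft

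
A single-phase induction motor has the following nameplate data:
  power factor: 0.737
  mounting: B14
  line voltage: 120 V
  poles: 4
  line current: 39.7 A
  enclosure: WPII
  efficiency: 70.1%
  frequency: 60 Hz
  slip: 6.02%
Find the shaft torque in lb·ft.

10.2 lb·ft

P_in = V·I·cosφ = 120 × 39.7 × 0.737 = 3511 W
P_out = η·P_in = 0.701 × 3511 = 2461 W
n_s = 120×60/4 = 1800 rpm; n = 1800×(1−0.0602) = 1692 rpm
ω = 2π×1692/60 = 177.2 rad/s
τ = P_out/ω = 2461/177.2 = 13.89 N·m
In lb·ft: 13.89/1.356 = 10.2 lb·ft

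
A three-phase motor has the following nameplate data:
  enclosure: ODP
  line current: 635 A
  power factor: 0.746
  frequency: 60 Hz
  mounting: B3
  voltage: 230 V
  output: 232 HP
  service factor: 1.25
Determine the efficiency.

P_out = 232 × 746 = 173072 W
P_in = √3·V_L·I_L·cosφ = 1.732 × 230 × 635 × 0.746 = 188707 W
η = P_out / P_in = 173072 / 188707 = 0.917 = 91.7%

91.7 %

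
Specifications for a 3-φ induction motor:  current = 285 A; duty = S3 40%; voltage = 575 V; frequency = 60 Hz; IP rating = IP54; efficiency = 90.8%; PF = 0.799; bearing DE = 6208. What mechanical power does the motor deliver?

P_in = √3·V·I·cosφ = 1.732 × 575 × 285 × 0.799 = 226781 W
P_out = η·P_in = 0.908 × 226781 = 205917 W

206 kW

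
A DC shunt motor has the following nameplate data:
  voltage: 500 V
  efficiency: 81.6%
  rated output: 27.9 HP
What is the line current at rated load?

P_out = 27.9 × 746 = 20813 W
P_in = P_out / η = 20813 / 0.816 = 25506 W
I = P_in / V = 25506 / 500 = 51 A

51 A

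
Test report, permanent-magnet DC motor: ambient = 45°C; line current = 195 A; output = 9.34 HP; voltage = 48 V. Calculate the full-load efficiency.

74.4 %

P_out = 9.34 × 746 = 6968 W
P_in = V·I = 48 × 195 = 9360 W
η = P_out / P_in = 6968 / 9360 = 0.744 = 74.4%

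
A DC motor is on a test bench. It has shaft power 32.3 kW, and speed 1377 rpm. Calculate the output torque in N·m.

ω = 2π × 1377/60 = 144.2 rad/s
τ = P/ω = 32300/144.2 = 224 N·m

224 N·m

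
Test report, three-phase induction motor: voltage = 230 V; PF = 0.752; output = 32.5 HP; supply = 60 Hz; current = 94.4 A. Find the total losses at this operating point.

4030 W

P_in = √3·V·I·cosφ = 1.732×230×94.4×0.752 = 28279 W
P_out = 32.5×746 = 24245 W
Losses = P_in − P_out = 28279 − 24245 = 4034 W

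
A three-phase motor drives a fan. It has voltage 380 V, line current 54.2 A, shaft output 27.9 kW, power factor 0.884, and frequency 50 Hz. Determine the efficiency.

P_out = 27.9 kW = 27900 W
P_in = √3·V_L·I_L·cosφ = 1.732 × 380 × 54.2 × 0.884 = 31534 W
η = P_out / P_in = 27900 / 31534 = 0.885 = 88.5%

88.5 %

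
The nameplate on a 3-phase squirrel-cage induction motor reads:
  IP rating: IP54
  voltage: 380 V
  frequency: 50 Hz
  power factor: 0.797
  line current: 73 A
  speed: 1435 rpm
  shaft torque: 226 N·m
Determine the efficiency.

88.7 %

ω = 2π × 1435/60 = 150.3 rad/s; P_out = τω = 226 × 150.3 = 33968 W
P_in = √3·V_L·I_L·cosφ = 1.732 × 380 × 73 × 0.797 = 38292 W
η = P_out / P_in = 33968 / 38292 = 0.887 = 88.7%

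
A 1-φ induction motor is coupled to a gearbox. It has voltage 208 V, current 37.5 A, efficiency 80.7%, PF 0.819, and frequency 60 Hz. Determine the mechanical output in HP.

6.91 HP

P_in = V·I·cosφ = 208 × 37.5 × 0.819 = 6388 W
P_out = η·P_in = 0.807 × 6388 = 5155 W
= 5155/746 = 6.91 HP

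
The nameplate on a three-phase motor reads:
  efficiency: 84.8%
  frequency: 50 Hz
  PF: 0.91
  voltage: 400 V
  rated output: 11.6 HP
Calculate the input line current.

P_out = 11.6 × 746 = 8654 W
P_in = P_out / η = 8654 / 0.848 = 10205 W
I_L = P_in / (√3·V_L·cosφ) = 10205 / (1.732 × 400 × 0.91) = 16.2 A

16.2 A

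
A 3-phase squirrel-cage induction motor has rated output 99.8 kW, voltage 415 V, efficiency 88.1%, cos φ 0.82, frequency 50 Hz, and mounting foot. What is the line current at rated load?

192 A

P_out = 99.8 kW = 99800 W
P_in = P_out / η = 99800 / 0.881 = 113280 W
I_L = P_in / (√3·V_L·cosφ) = 113280 / (1.732 × 415 × 0.82) = 192 A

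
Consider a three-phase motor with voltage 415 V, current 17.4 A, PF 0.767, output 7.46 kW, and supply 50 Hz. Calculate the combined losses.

P_in = √3·V·I·cosφ = 1.732×415×17.4×0.767 = 9593 W
P_out = 7460 W
Losses = P_in − P_out = 9593 − 7460 = 2133 W

2130 W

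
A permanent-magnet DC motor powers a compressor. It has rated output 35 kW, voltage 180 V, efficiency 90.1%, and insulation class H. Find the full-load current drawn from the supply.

P_out = 35 kW = 35000 W
P_in = P_out / η = 35000 / 0.901 = 38846 W
I = P_in / V = 38846 / 180 = 216 A

216 A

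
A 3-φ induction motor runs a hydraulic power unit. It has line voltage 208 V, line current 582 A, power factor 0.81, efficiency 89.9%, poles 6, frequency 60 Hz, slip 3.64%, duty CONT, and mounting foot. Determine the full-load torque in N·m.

1260 N·m

P_in = √3·V·I·cosφ = 1.732 × 208 × 582 × 0.81 = 169832 W
P_out = η·P_in = 0.899 × 169832 = 152679 W
n_s = 120×60/6 = 1200 rpm; n = 1200×(1−0.0364) = 1156 rpm
ω = 2π×1156/60 = 121.1 rad/s
τ = P_out/ω = 152679/121.1 = 1260 N·m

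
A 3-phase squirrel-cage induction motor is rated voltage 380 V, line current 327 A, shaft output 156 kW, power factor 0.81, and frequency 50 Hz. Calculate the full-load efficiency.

89.5 %

P_out = 156 kW = 156000 W
P_in = √3·V_L·I_L·cosφ = 1.732 × 380 × 327 × 0.81 = 174327 W
η = P_out / P_in = 156000 / 174327 = 0.895 = 89.5%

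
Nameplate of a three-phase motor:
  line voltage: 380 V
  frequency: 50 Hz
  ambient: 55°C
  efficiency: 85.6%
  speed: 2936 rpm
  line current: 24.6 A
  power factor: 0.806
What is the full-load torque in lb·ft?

P_in = √3·V·I·cosφ = 1.732 × 380 × 24.6 × 0.806 = 13050 W
P_out = η·P_in = 0.856 × 13050 = 11171 W
n = 2936 rpm
ω = 2π×2936/60 = 307.5 rad/s
τ = P_out/ω = 11171/307.5 = 36.33 N·m
In lb·ft: 36.33/1.356 = 26.8 lb·ft

26.8 lb·ft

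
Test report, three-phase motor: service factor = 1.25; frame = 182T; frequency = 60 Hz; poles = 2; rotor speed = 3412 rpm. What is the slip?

5.22 %

n_s = 120f/p = 120×60/2 = 3600 rpm
s = (n_s − n)/n_s = (3600 − 3412)/3600 = 0.0522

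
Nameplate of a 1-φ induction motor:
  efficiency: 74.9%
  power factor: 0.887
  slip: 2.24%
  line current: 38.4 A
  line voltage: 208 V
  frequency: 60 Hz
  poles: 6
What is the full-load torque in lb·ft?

P_in = V·I·cosφ = 208 × 38.4 × 0.887 = 7085 W
P_out = η·P_in = 0.749 × 7085 = 5307 W
n_s = 120×60/6 = 1200 rpm; n = 1200×(1−0.0224) = 1173 rpm
ω = 2π×1173/60 = 122.8 rad/s
τ = P_out/ω = 5307/122.8 = 43.22 N·m
In lb·ft: 43.22/1.356 = 31.9 lb·ft

31.9 lb·ft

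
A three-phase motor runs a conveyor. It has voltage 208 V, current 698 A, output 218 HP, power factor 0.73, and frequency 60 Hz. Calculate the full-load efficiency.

88.6 %

P_out = 218 × 746 = 162628 W
P_in = √3·V_L·I_L·cosφ = 1.732 × 208 × 698 × 0.73 = 183565 W
η = P_out / P_in = 162628 / 183565 = 0.886 = 88.6%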